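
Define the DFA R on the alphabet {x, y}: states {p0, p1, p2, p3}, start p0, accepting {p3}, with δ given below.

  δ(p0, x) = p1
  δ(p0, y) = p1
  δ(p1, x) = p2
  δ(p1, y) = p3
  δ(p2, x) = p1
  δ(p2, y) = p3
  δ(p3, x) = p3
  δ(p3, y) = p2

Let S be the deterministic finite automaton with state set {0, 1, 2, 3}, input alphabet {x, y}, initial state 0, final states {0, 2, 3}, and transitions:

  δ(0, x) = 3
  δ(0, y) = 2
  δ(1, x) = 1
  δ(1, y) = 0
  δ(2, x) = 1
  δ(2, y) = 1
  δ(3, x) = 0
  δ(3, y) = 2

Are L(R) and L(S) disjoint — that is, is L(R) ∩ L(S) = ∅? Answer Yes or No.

No

The string xy is accepted by both R and S.
Hence L(R) ∩ L(S) ≠ ∅.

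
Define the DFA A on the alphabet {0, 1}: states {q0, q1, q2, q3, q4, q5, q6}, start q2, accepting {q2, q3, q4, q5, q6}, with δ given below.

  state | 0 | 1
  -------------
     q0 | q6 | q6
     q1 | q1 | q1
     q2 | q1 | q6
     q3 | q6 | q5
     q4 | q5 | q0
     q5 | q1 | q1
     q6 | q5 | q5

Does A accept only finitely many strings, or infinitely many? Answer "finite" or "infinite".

The useful states (reachable from q2 and able to reach an accepting state) are {q2, q5, q6}.
Restricted to these states the transition graph has no cycle, so every accepting path has bounded length and L is finite.

finite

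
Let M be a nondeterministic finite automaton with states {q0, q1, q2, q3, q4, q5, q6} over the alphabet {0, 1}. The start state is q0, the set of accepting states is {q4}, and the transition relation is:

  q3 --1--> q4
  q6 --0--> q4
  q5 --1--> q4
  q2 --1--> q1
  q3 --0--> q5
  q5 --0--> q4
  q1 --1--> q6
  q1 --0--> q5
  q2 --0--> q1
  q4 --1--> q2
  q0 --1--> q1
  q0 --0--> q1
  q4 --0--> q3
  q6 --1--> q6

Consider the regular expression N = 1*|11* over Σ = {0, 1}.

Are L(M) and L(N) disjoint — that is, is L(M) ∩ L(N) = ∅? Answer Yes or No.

Yes

Converting the expression N to a DFA (subset construction, then merging equivalent states) gives the minimal DFA with states {n0, n1}, start state n0, accepting states {n0} and transitions n0: 0→n1, 1→n0; n1: 0→n1, 1→n1.
Exploring the product automaton M × N from the start pair (q0, n0), following both machines on each input symbol, reaches 9 state pairs: (q0, n0), (q1, n1), (q1, n0), (q5, n1), (q6, n1), (q6, n0), (q4, n1), (q3, n1), (q2, n1).
M accepts in {q4} and N accepts in {n0}; no reachable pair has both components accepting, so no string drives both machines to acceptance simultaneously and L(M) ∩ L(N) = ∅.
So no string is accepted by both, and the intersection is empty.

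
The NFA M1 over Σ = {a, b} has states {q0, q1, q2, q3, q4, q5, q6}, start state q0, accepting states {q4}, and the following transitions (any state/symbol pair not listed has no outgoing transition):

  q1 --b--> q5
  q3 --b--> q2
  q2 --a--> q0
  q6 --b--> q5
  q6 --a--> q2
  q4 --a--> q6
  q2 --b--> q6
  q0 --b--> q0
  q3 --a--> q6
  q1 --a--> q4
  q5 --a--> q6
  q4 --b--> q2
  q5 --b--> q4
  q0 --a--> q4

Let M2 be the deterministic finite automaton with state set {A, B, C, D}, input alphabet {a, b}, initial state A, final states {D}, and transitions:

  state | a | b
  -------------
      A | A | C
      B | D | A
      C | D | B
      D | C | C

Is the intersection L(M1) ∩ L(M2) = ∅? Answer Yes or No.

No

The string ba is accepted by both M1 and M2.
Hence L(M1) ∩ L(M2) ≠ ∅.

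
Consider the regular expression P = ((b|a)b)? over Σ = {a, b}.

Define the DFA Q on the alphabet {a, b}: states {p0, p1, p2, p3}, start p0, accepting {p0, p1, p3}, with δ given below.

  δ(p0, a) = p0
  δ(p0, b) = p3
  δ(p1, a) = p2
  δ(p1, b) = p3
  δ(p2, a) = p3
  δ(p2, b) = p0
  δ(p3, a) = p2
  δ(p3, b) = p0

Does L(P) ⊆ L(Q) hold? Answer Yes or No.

Yes

Converting the expression P to a DFA (subset construction, then merging equivalent states) gives the minimal DFA with states {r0, r1, r2, r3}, start state r0, accepting states {r0, r3} and transitions r0: a→r1, b→r1; r1: a→r2, b→r3; r2: a→r2, b→r2; r3: a→r2, b→r2.
Exploring the product automaton P × Q from the start pair (r0, p0), following both machines on each input symbol, reaches 8 state pairs: (r0, p0), (r1, p0), (r1, p3), (r2, p0), (r3, p3), (r2, p2), (r3, p0), (r2, p3).
P accepts in {r0, r3} and Q accepts in {p0, p1, p3}. The reachable pairs whose P-component is accepting are (r0, p0), (r3, p3), (r3, p0); in each of them the Q-component is accepting too, so the product for L(P) \ L(Q) (P-component accepting, Q-component rejecting) has no reachable accepting pair and the difference is empty.
Hence every string in L(P) is also in L(Q).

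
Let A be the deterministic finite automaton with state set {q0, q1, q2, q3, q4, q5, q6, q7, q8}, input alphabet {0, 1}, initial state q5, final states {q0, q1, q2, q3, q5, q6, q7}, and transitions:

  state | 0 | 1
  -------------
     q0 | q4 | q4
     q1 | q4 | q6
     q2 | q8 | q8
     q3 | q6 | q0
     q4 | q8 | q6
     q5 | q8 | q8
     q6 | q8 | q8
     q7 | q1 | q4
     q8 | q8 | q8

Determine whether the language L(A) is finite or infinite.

finite

The useful states (reachable from q5 and able to reach an accepting state) are {q5}.
Restricted to these states the transition graph has no cycle, so every accepting path has bounded length and L is finite.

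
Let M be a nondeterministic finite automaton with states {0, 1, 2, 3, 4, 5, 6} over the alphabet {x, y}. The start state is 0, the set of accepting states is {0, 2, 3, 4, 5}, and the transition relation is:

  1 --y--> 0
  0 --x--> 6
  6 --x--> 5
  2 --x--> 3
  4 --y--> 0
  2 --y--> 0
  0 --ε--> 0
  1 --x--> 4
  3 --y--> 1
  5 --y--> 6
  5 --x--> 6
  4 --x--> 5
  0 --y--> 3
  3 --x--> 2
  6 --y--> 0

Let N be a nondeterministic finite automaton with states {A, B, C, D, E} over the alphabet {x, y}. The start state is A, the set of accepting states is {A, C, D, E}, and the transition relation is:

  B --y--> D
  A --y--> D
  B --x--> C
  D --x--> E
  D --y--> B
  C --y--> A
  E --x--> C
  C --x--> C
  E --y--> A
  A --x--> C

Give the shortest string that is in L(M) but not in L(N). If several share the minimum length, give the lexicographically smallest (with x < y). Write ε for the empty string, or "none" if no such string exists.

The string yyyy is accepted by M but not by N.
No shorter string lies in the difference, and yyyy is the lexicographically first length-4 string in L(M) \ L(N).

yyyy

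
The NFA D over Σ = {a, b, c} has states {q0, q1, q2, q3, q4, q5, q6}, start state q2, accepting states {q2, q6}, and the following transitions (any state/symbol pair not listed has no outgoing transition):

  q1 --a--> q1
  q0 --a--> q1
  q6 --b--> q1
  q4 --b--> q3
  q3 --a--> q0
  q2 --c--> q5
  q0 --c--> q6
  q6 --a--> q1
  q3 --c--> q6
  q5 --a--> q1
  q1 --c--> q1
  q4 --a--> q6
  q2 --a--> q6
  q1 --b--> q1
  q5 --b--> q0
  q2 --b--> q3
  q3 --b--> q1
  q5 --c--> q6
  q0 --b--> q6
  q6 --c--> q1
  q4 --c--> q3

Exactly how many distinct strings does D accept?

The useful subgraph on states {q0, q2, q3, q5, q6} is acyclic, so L(D) is finite; the longest accepting path visits 4 useful states, giving maximum string length 3.
Counting accepting paths from q2 by length: 1 of length 0, 1 of length 1, 2 of length 2, 4 of length 3. Total 8.

8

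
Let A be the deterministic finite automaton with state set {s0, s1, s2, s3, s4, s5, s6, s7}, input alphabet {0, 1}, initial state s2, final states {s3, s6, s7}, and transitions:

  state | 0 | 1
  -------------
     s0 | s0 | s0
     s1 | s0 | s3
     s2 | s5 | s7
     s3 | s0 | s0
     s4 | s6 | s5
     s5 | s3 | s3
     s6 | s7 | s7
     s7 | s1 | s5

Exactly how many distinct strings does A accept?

The useful subgraph on states {s1, s2, s3, s5, s7} is acyclic, so L(A) is finite; the longest accepting path visits 4 useful states, giving maximum string length 3.
Counting accepting paths from s2 by length: 1 of length 1, 2 of length 2, 3 of length 3. Total 6.

6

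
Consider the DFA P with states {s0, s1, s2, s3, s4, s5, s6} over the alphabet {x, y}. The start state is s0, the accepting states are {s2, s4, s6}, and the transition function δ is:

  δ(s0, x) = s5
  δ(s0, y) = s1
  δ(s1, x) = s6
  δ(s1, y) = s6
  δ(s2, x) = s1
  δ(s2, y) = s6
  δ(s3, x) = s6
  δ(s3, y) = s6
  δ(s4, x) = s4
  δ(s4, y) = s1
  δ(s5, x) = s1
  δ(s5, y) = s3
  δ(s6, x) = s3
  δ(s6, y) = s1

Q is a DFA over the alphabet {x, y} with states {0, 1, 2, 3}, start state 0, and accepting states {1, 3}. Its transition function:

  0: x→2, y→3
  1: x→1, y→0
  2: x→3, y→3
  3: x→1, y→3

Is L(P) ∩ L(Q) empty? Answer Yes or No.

No

The string yx is accepted by both P and Q.
Hence L(P) ∩ L(Q) ≠ ∅.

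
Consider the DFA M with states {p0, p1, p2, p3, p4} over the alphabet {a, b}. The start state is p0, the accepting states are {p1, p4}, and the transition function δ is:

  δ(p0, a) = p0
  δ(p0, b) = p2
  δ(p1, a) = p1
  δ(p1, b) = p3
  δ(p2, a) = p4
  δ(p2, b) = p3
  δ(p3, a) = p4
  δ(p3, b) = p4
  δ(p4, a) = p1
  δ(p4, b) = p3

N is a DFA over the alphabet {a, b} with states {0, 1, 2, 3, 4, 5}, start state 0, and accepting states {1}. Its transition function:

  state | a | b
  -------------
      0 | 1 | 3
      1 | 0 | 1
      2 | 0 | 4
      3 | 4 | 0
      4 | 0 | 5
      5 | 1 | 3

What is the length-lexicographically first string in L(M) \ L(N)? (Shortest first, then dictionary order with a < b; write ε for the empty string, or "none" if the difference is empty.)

ba

The string ba is accepted by M but not by N.
No shorter string lies in the difference, and ba is the lexicographically first length-2 string in L(M) \ L(N).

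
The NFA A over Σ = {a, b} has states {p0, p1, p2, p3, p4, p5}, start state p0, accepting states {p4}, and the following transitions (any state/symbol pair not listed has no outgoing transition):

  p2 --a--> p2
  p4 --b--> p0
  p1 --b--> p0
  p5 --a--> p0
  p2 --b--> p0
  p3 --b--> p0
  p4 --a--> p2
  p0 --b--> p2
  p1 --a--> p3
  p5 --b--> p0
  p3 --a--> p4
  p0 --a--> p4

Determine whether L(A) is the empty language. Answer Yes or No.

The string a is accepted: the run p0 → p4 ends in the accepting state p4.
Since at least one string is accepted, L(A) is not empty.

No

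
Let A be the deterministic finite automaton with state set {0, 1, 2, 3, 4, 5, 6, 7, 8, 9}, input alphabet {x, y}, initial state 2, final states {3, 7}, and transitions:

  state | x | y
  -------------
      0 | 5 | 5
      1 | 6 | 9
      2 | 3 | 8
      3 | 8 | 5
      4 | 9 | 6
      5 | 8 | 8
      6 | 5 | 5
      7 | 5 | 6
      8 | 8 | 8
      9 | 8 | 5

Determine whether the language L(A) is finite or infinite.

finite

The useful states (reachable from 2 and able to reach an accepting state) are {2, 3}.
Restricted to these states the transition graph has no cycle, so every accepting path has bounded length and L is finite.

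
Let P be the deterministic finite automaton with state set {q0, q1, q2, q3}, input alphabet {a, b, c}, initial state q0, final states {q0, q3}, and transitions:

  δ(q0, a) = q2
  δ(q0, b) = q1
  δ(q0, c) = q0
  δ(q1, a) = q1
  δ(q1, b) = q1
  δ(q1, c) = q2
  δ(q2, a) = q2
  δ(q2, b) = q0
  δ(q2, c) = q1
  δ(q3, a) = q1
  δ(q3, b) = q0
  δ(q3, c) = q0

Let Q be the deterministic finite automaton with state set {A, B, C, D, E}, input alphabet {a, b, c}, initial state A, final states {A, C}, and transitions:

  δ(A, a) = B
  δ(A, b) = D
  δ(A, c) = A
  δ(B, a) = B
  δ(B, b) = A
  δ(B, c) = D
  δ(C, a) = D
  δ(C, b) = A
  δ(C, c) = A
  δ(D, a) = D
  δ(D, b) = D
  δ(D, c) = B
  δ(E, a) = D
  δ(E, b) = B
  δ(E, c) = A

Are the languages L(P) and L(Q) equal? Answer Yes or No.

Exploring the product automaton P × Q from the start pair (q0, A), following both machines on each input symbol, reaches 3 state pairs: (q0, A), (q2, B), (q1, D).
P accepts in {q0, q3} and Q accepts in {A, C}. In every reachable pair the two components are either both accepting — (q0, A) — or both non-accepting, so no string is accepted by exactly one of the machines: L(P) \ L(Q) and L(Q) \ L(P) are both empty.
Hence every string is accepted by P iff it is accepted by Q, and the two languages coincide.

Yes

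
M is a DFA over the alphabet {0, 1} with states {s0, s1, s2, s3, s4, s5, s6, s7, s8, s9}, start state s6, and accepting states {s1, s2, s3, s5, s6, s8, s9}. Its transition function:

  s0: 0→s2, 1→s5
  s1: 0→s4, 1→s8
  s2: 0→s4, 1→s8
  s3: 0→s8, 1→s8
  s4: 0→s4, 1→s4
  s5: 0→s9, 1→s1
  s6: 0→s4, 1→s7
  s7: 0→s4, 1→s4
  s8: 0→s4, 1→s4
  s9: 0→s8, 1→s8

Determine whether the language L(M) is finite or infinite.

The useful states (reachable from s6 and able to reach an accepting state) are {s6}.
Restricted to these states the transition graph has no cycle, so every accepting path has bounded length and L is finite.

finite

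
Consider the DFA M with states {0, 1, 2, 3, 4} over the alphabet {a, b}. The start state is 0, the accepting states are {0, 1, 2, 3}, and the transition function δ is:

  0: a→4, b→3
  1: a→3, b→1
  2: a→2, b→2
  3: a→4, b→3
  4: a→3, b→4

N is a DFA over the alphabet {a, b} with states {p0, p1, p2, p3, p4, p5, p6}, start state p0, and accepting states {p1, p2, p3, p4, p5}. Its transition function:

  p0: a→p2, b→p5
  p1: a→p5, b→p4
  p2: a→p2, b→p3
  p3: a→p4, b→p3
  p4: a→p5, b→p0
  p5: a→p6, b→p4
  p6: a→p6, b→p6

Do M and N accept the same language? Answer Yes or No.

The empty string ε is accepted by M but rejected by N.
So L(M) ≠ L(N).

No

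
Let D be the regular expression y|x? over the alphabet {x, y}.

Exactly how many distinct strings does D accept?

3

The expression has no Kleene star, so L(D) is finite. Expanding the alternatives gives {ε, x, y}.
That is 1 of length 0, 2 of length 1: 3 strings in all.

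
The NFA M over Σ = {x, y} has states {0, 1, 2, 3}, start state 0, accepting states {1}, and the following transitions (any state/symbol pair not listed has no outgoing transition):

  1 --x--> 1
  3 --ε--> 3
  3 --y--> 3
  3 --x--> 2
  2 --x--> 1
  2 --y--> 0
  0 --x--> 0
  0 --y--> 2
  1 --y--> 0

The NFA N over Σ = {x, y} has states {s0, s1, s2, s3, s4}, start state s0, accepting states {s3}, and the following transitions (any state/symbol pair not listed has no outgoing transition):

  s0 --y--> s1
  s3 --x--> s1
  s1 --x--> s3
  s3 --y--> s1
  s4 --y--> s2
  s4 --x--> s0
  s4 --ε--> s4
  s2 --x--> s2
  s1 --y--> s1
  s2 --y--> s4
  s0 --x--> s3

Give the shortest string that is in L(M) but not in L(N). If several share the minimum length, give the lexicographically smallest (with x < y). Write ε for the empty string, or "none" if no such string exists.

The string yxx is accepted by M but not by N.
No shorter string lies in the difference, and yxx is the lexicographically first length-3 string in L(M) \ L(N).

yxx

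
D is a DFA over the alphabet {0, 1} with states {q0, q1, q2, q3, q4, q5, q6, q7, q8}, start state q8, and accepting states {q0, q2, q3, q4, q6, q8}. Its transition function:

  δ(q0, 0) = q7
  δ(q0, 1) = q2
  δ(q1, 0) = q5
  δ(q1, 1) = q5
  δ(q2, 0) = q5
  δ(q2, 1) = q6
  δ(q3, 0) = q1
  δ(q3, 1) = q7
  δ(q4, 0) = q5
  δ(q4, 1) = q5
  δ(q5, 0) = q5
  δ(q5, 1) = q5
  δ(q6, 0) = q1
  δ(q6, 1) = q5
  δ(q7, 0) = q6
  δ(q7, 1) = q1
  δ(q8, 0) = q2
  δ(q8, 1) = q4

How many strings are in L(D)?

The useful subgraph on states {q2, q4, q6, q8} is acyclic, so L(D) is finite; the longest accepting path visits 3 useful states, giving maximum string length 2.
Counting accepting paths from q8 by length: 1 of length 0, 2 of length 1, 1 of length 2. Total 4.

4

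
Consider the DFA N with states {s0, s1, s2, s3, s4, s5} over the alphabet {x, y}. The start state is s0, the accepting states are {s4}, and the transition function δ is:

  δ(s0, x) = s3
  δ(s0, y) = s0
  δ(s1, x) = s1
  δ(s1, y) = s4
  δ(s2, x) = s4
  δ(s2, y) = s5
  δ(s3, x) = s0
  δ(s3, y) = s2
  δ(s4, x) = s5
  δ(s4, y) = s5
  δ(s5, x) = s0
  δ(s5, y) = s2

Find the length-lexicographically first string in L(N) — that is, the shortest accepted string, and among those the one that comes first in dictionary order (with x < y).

A breadth-first search from s0 reaches an accepting state first via the path s0 → s3 → s2 → s4 on input xyx.
No string of length < 3 is accepted (BFS exhausts all shorter strings without reaching an accepting state), and xyx is the lexicographically least accepting string of length 3.

xyx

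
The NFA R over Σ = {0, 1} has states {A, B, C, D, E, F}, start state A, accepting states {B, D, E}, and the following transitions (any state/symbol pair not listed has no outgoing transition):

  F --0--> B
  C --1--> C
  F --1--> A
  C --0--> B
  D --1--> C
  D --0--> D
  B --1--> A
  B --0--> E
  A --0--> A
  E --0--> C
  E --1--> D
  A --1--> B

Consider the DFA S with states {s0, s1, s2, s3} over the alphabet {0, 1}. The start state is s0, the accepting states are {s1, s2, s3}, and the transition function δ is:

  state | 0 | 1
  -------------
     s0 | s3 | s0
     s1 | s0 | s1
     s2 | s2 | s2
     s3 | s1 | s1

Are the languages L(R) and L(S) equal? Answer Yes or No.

The string 1 is accepted by R but rejected by S.
So L(R) ≠ L(S).

No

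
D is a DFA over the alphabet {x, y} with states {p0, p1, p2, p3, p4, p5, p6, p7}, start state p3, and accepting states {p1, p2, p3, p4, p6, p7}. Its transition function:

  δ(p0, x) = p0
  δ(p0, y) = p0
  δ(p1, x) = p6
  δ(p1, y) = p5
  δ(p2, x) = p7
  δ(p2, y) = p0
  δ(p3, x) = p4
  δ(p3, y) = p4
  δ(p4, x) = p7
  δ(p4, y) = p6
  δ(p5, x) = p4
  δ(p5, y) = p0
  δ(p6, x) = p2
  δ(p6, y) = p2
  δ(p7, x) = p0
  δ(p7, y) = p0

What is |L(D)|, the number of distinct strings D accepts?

15

The useful subgraph on states {p2, p3, p4, p6, p7} is acyclic, so L(D) is finite; the longest accepting path visits 5 useful states, giving maximum string length 4.
Counting accepting paths from p3 by length: 1 of length 0, 2 of length 1, 4 of length 2, 4 of length 3, 4 of length 4. Total 15.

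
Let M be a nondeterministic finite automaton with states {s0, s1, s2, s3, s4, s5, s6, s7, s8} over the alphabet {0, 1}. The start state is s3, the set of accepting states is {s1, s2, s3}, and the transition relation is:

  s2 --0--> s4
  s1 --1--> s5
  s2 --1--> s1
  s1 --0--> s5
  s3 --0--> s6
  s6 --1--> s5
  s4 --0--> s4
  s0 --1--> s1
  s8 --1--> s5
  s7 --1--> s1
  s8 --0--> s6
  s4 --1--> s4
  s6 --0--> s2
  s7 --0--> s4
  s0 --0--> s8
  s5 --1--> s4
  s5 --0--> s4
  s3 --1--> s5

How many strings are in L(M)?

The useful subgraph on states {s1, s2, s3, s6} is acyclic, so L(M) is finite; the longest accepting path visits 4 useful states, giving maximum string length 3.
Counting accepting paths from s3 by length: 1 of length 0, 1 of length 2, 1 of length 3. Total 3.

3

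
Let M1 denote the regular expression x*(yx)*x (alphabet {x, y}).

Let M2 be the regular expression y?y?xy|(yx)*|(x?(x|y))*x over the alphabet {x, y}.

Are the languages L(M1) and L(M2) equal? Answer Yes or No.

No

The empty string ε is accepted by M2 but rejected by M1.
So L(M1) ≠ L(M2).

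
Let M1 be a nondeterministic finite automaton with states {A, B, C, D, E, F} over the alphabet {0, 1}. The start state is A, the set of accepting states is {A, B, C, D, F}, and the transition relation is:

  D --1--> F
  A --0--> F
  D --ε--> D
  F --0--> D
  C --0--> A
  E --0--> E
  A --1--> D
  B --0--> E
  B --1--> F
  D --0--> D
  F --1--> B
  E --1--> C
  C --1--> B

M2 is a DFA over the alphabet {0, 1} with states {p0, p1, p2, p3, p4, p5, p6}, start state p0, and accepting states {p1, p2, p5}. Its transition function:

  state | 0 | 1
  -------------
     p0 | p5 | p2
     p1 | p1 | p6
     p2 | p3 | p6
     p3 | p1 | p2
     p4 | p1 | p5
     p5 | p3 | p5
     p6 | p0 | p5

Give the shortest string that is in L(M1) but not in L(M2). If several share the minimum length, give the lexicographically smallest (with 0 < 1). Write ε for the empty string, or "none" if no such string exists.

The empty string ε is accepted by M1 but not by M2.
Since ε is the unique shortest string, it is the required witness.

ε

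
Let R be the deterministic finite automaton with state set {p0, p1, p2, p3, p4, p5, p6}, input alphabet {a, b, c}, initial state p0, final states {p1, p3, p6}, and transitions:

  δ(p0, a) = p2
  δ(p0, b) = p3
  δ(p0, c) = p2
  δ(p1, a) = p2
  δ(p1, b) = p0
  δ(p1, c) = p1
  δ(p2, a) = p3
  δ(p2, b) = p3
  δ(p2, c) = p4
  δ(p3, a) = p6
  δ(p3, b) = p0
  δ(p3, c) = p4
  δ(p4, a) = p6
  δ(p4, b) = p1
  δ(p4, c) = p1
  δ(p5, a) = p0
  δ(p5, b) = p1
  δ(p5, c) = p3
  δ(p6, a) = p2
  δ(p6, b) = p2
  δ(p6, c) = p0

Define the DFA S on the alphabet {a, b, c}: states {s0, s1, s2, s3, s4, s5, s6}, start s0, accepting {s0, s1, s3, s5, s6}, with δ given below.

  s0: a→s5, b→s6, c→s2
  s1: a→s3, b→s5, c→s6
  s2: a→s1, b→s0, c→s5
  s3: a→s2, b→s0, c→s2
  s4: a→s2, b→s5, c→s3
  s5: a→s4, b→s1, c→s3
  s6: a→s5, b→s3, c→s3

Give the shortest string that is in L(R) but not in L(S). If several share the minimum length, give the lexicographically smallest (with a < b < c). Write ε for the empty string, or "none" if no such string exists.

aa

The string aa is accepted by R but not by S.
No shorter string lies in the difference, and aa is the lexicographically first length-2 string in L(R) \ L(S).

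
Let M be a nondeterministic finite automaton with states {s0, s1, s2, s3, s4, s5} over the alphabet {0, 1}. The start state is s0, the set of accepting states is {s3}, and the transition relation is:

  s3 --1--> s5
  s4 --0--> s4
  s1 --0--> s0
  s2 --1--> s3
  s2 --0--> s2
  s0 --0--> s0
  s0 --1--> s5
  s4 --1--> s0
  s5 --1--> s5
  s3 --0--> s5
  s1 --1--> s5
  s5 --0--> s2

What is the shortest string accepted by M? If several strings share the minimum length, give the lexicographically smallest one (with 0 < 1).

A breadth-first search from s0 reaches an accepting state first via the path s0 → s5 → s2 → s3 on input 101.
No string of length < 3 is accepted (BFS exhausts all shorter strings without reaching an accepting state), and 101 is the lexicographically least accepting string of length 3.

101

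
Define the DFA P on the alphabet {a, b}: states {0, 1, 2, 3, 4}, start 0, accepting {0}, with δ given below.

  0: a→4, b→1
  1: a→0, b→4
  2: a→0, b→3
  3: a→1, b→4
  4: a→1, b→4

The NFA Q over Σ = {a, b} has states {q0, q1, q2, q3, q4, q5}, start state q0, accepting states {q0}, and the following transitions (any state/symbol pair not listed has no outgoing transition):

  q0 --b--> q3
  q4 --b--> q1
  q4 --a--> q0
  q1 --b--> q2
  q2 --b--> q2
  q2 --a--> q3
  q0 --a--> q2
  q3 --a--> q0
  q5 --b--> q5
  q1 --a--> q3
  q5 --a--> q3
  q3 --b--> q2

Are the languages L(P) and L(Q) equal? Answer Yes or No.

Exploring the product automaton P × Q from the start pair (0, q0), following both machines on each input symbol, reaches 3 state pairs: (0, q0), (4, q2), (1, q3).
P accepts in {0} and Q accepts in {q0}. In every reachable pair the two components are either both accepting — (0, q0) — or both non-accepting, so no string is accepted by exactly one of the machines: L(P) \ L(Q) and L(Q) \ L(P) are both empty.
Hence every string is accepted by P iff it is accepted by Q, and the two languages coincide.

Yes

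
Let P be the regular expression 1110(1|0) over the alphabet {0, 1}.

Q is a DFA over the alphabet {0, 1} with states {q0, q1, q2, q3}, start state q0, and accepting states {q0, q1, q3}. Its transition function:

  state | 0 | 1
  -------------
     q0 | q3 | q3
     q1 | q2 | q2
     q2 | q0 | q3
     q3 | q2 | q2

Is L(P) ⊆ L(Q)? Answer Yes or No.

Converting the expression P to a DFA (subset construction, then merging equivalent states) gives the minimal DFA with states {p0, p1, p2, p3, p4, p5, p6}, start state p0, accepting states {p6} and transitions p0: 0→p1, 1→p2; p1: 0→p1, 1→p1; p2: 0→p1, 1→p3; p3: 0→p1, 1→p4; p4: 0→p5, 1→p1; p5: 0→p6, 1→p6; p6: 0→p1, 1→p1.
Exploring the product automaton P × Q from the start pair (p0, q0), following both machines on each input symbol, reaches 10 state pairs: (p0, q0), (p1, q3), (p2, q3), (p1, q2), (p3, q2), (p1, q0), (p4, q3), (p5, q2), (p6, q0), (p6, q3).
P accepts in {p6} and Q accepts in {q0, q1, q3}. The reachable pairs whose P-component is accepting are (p6, q0), (p6, q3); in each of them the Q-component is accepting too, so the product for L(P) \ L(Q) (P-component accepting, Q-component rejecting) has no reachable accepting pair and the difference is empty.
Hence every string in L(P) is also in L(Q).

Yes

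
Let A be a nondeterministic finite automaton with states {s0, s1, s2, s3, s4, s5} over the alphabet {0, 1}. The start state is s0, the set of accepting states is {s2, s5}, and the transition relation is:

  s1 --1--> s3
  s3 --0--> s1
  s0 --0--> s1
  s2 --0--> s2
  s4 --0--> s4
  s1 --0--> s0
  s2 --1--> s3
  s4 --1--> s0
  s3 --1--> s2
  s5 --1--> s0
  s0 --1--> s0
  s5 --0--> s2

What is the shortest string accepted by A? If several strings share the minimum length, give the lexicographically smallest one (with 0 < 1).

A breadth-first search from s0 reaches an accepting state first via the path s0 → s1 → s3 → s2 on input 011.
No string of length < 3 is accepted (BFS exhausts all shorter strings without reaching an accepting state), and 011 is the lexicographically least accepting string of length 3.

011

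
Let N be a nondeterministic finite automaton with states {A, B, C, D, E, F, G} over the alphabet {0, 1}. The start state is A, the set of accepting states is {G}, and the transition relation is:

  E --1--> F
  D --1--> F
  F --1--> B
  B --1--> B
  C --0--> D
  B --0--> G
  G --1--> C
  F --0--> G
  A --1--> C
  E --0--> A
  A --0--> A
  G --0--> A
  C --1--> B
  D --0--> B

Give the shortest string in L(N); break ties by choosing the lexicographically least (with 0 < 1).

110

A breadth-first search from A reaches an accepting state first via the path A → C → B → G on input 110.
No string of length < 3 is accepted (BFS exhausts all shorter strings without reaching an accepting state), and 110 is the lexicographically least accepting string of length 3.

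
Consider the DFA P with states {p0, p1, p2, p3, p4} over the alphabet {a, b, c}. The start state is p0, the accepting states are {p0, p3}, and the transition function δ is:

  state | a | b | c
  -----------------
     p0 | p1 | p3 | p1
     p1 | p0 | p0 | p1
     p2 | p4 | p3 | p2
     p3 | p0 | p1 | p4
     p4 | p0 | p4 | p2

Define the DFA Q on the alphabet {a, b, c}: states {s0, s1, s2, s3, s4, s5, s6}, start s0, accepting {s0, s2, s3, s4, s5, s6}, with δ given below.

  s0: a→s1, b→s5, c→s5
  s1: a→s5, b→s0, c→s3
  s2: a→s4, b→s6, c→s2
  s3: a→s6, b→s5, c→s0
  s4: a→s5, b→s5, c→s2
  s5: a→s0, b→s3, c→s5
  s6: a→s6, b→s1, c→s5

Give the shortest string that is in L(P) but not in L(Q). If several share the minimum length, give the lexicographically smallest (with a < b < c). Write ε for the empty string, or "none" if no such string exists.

aaaa

The string aaaa is accepted by P but not by Q.
No shorter string lies in the difference, and aaaa is the lexicographically first length-4 string in L(P) \ L(Q).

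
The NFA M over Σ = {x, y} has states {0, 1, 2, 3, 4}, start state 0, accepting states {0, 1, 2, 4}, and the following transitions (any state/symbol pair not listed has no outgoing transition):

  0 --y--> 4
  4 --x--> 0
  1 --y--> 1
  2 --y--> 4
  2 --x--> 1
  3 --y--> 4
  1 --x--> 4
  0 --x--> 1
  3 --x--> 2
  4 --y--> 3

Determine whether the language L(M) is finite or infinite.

State 1 is reachable from the start and can reach an accepting state, and it lies on the cycle 1 → 1.
Traversing that cycle any number of times yields accepted strings of unbounded length, so the language is infinite.

infinite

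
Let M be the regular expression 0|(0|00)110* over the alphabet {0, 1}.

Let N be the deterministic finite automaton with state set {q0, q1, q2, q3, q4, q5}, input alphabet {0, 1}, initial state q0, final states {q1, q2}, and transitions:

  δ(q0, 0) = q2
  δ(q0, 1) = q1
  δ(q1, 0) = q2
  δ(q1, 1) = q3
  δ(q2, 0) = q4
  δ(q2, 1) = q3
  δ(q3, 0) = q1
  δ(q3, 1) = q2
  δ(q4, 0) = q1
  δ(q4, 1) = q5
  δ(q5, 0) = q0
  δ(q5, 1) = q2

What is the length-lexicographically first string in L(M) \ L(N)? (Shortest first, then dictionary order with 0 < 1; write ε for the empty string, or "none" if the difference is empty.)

The string 0110 is accepted by M but not by N.
No shorter string lies in the difference, and 0110 is the lexicographically first length-4 string in L(M) \ L(N).

0110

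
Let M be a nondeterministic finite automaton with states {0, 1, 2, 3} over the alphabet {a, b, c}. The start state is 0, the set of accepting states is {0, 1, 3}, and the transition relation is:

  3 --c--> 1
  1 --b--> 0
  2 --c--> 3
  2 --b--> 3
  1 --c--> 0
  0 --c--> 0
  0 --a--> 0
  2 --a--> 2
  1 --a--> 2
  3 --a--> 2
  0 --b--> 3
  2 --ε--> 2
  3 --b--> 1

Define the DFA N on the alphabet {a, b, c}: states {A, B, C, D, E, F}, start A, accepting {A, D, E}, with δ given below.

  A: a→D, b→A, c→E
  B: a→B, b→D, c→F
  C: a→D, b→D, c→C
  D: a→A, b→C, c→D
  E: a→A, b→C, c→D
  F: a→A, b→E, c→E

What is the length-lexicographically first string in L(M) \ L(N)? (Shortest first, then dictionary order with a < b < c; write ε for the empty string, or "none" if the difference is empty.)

ab

The string ab is accepted by M but not by N.
No shorter string lies in the difference, and ab is the lexicographically first length-2 string in L(M) \ L(N).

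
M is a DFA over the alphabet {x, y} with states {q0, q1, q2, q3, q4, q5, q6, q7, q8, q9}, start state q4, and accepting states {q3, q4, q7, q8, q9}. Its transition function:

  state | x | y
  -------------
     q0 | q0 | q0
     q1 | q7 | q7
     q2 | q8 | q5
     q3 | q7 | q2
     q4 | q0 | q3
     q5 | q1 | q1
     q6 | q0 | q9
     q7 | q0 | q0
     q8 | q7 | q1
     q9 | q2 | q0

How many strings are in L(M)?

The useful subgraph on states {q1, q2, q3, q4, q5, q7, q8} is acyclic, so L(M) is finite; the longest accepting path visits 6 useful states, giving maximum string length 5.
Counting accepting paths from q4 by length: 1 of length 0, 1 of length 1, 1 of length 2, 1 of length 3, 1 of length 4, 6 of length 5. Total 11.

11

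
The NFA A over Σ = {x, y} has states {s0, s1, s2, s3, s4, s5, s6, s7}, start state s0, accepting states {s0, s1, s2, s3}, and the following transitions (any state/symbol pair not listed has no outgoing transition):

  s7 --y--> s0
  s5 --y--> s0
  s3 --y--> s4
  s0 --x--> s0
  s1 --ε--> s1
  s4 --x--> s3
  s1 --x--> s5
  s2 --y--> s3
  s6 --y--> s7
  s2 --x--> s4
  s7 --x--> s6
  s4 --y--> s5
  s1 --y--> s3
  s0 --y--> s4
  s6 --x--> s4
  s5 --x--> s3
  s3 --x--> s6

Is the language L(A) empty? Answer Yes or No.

No

The empty string ε is accepted: the run s0 ends in the accepting state s0.
Since at least one string is accepted, L(A) is not empty.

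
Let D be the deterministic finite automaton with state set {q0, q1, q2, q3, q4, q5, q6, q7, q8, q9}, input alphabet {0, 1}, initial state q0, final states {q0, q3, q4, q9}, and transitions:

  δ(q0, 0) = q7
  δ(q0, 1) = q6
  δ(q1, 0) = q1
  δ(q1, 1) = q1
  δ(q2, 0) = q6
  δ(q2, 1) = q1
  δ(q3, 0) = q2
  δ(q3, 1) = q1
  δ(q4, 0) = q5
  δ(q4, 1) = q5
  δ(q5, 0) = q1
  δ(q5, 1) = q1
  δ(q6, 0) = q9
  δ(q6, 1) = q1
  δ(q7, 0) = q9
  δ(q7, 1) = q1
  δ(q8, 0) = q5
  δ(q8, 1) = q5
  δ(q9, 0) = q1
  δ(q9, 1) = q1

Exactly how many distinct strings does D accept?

The useful subgraph on states {q0, q6, q7, q9} is acyclic, so L(D) is finite; the longest accepting path visits 3 useful states, giving maximum string length 2.
Counting accepting paths from q0 by length: 1 of length 0, 2 of length 2. Total 3.

3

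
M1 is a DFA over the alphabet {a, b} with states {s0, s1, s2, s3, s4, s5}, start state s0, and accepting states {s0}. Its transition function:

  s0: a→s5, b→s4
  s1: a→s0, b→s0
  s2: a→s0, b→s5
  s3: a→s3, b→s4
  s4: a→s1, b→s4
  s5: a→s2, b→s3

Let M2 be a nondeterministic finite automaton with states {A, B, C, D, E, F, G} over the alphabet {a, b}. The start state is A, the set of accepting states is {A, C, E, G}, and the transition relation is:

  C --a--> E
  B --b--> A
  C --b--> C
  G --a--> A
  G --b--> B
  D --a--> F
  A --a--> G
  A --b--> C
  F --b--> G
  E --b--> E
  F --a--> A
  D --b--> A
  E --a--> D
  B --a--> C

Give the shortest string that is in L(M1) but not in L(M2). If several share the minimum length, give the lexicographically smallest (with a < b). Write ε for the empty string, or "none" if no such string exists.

The string baa is accepted by M1 but not by M2.
No shorter string lies in the difference, and baa is the lexicographically first length-3 string in L(M1) \ L(M2).

baa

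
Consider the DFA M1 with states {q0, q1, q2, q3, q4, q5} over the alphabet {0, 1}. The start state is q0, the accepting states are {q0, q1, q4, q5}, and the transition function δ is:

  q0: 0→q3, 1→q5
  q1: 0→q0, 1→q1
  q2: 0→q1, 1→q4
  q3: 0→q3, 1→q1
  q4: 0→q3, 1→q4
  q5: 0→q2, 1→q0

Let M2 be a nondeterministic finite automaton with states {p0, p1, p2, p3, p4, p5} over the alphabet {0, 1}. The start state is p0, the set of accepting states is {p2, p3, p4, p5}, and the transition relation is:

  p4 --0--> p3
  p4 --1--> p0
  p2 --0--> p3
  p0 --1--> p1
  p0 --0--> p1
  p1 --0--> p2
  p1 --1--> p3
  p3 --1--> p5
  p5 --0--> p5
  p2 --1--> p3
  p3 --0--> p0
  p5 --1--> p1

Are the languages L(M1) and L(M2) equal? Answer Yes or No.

No

The empty string ε is accepted by M1 but rejected by M2.
So L(M1) ≠ L(M2).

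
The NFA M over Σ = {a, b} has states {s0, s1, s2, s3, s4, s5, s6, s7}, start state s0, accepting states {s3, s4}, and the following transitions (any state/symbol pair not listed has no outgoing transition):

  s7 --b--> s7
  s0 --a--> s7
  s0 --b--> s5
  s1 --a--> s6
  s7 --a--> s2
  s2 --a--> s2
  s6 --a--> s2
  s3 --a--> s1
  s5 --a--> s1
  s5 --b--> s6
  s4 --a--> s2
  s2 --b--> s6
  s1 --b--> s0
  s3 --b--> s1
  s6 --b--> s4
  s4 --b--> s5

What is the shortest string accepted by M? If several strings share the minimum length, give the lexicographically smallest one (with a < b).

A breadth-first search from s0 reaches an accepting state first via the path s0 → s5 → s6 → s4 on input bbb.
No string of length < 3 is accepted (BFS exhausts all shorter strings without reaching an accepting state), and bbb is the lexicographically least accepting string of length 3.

bbb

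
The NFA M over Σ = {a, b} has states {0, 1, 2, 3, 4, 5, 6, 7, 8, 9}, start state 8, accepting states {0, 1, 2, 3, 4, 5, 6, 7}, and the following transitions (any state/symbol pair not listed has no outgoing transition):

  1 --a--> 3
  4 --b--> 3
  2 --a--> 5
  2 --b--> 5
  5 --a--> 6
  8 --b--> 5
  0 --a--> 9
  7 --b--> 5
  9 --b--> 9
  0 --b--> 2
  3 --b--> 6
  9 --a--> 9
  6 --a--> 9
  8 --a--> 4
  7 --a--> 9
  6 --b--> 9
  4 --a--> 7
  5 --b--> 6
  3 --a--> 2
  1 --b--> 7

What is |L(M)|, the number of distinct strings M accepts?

17

The useful subgraph on states {2, 3, 4, 5, 6, 7, 8} is acyclic, so L(M) is finite; the longest accepting path visits 6 useful states, giving maximum string length 5.
Counting accepting paths from 8 by length: 2 of length 1, 4 of length 2, 3 of length 3, 4 of length 4, 4 of length 5. Total 17.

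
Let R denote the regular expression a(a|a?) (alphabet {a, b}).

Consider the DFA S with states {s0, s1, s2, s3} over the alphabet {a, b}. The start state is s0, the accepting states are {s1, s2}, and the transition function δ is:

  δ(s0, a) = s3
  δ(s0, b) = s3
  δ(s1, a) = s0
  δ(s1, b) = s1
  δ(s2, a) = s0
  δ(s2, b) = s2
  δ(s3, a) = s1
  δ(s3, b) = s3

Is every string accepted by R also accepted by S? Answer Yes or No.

The string a is in L(R) but not in L(S).
So L(R) ⊄ L(S).

No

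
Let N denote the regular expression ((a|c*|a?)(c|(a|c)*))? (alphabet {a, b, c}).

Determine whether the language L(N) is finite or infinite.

The expression contains a Kleene star applied to a subexpression that matches at least one nonempty string, so it matches strings of unbounded length.
Hence L(N) is infinite.

infinite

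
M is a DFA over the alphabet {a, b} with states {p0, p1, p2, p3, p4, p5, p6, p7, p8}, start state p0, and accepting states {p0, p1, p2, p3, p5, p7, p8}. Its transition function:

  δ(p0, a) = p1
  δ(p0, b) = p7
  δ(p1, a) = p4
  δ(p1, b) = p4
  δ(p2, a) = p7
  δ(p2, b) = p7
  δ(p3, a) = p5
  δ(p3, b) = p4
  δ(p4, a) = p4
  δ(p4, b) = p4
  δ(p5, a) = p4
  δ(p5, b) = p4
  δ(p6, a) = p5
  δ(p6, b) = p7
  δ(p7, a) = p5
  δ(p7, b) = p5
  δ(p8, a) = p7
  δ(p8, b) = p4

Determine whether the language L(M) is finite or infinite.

The useful states (reachable from p0 and able to reach an accepting state) are {p0, p1, p5, p7}.
Restricted to these states the transition graph has no cycle, so every accepting path has bounded length and L is finite.

finite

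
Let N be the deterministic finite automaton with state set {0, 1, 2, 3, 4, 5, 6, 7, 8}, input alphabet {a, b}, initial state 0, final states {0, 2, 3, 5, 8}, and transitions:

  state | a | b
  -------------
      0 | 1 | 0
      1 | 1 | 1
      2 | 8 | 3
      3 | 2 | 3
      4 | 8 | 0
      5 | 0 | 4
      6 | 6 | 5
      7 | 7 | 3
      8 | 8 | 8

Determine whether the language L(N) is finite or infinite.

State 0 is reachable from the start and can reach an accepting state, and it lies on the cycle 0 → 0.
Traversing that cycle any number of times yields accepted strings of unbounded length, so the language is infinite.

infinite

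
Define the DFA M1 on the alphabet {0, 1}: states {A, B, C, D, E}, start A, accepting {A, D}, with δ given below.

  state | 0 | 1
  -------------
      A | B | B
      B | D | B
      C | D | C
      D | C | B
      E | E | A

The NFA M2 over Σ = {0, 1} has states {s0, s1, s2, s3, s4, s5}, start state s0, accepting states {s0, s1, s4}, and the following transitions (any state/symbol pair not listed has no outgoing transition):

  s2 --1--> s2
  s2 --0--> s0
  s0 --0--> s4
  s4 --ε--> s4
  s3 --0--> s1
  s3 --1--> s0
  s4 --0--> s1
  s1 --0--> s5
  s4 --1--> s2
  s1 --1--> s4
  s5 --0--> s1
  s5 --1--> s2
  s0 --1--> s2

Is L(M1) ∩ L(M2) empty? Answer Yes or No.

No

The empty string ε is accepted by both M1 and M2.
Hence L(M1) ∩ L(M2) ≠ ∅.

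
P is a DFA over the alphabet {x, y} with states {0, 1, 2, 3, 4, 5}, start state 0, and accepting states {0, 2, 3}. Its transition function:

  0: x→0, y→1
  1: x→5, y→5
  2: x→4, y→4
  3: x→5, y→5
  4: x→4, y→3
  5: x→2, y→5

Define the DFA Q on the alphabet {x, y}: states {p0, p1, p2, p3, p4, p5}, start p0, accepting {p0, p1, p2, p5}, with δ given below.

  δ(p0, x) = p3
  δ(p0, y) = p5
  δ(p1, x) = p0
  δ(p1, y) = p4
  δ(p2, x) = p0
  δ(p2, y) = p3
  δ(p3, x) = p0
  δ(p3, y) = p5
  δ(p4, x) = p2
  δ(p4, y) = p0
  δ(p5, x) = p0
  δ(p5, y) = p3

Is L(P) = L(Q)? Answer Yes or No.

No

The string x is accepted by P but rejected by Q.
So L(P) ≠ L(Q).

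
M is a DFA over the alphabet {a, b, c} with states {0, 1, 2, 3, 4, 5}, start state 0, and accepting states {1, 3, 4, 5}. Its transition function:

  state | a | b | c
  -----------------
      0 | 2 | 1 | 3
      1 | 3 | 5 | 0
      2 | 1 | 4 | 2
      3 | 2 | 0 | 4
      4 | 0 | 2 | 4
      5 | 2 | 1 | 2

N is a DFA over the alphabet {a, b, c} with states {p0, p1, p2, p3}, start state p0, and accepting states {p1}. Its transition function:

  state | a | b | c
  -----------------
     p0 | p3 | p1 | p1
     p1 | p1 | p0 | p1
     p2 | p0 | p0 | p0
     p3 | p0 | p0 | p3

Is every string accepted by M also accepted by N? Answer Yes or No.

No

The string aa is in L(M) but not in L(N).
So L(M) ⊄ L(N).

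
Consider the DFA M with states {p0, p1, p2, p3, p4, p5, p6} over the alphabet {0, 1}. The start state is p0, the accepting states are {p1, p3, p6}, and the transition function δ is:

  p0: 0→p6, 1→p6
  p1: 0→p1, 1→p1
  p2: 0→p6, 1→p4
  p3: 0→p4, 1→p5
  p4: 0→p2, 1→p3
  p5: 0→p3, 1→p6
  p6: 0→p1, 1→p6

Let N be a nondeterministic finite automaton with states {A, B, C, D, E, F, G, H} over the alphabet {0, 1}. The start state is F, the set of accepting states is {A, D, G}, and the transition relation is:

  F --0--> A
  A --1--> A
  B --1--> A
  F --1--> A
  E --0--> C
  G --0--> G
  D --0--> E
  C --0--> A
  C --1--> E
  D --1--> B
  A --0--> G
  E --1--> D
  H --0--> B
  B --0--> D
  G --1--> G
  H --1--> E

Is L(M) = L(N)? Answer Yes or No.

Yes

Exploring the product automaton M × N from the start pair (p0, F), following both machines on each input symbol, reaches 3 state pairs: (p0, F), (p6, A), (p1, G).
M accepts in {p1, p3, p6} and N accepts in {A, D, G}. In every reachable pair the two components are either both accepting — (p6, A), (p1, G) — or both non-accepting, so no string is accepted by exactly one of the machines: L(M) \ L(N) and L(N) \ L(M) are both empty.
Hence every string is accepted by M iff it is accepted by N, and the two languages coincide.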